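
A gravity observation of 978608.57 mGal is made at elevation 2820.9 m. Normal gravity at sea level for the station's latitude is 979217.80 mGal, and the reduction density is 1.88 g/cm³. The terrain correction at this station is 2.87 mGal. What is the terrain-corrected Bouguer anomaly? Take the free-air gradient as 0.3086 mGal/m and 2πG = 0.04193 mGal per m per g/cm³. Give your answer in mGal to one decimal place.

Free-air correction = 0.3086 × 2820.9 = 870.53 mGal
Free-air anomaly = 978608.57 − 979217.80 + (870.53) = 261.30 mGal
Bouguer slab correction = 0.04193 × 1.88 × 2820.9 = 222.37 mGal
Simple Bouguer anomaly = 261.30 − (222.37) = 38.93 mGal
Complete Bouguer anomaly = 38.93 + 2.87 = 41.80 mGal

41.8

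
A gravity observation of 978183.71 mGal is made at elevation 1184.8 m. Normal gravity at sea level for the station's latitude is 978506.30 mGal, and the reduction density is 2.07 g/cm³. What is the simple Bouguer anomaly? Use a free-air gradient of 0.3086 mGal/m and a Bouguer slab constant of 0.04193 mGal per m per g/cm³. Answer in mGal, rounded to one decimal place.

Free-air correction = 0.3086 × 1184.8 = 365.63 mGal
Free-air anomaly = 978183.71 − 978506.30 + (365.63) = 43.04 mGal
Bouguer slab correction = 0.04193 × 2.07 × 1184.8 = 102.83 mGal
Simple Bouguer anomaly = 43.04 − (102.83) = -59.79 mGal

-59.8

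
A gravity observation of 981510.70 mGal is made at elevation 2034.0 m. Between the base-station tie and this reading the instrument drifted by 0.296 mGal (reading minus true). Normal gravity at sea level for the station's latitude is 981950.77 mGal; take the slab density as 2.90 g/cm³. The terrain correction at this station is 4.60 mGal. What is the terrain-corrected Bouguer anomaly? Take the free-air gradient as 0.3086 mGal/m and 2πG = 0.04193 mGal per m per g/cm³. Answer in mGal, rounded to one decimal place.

Drift-corrected reading = 981510.70 − (0.296) = 981510.404 mGal
Free-air correction = 0.3086 × 2034.0 = 627.69 mGal
Free-air anomaly = 981510.404 − 981950.77 + (627.69) = 187.324 mGal
Bouguer slab correction = 0.04193 × 2.90 × 2034.0 = 247.33 mGal
Simple Bouguer anomaly = 187.324 − (247.33) = -60.006 mGal
Complete Bouguer anomaly = -60.006 + 4.60 = -55.406 mGal

-55.4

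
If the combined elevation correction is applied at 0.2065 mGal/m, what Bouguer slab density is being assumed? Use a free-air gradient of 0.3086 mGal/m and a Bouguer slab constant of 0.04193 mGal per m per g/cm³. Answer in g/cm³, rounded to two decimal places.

0.2065 = 0.3086 − 0.04193 × ρ
ρ = (0.3086 − 0.2065) / 0.04193 = 2.44 g/cm³

2.44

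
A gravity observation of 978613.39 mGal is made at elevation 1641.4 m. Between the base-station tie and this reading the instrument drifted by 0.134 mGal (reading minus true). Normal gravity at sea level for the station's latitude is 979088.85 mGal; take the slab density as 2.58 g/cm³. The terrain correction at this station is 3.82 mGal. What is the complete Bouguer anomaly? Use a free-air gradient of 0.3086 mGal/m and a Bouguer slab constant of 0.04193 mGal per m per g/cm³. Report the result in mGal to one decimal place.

-142.8

Drift-corrected reading = 978613.39 − (0.134) = 978613.256 mGal
Free-air correction = 0.3086 × 1641.4 = 506.54 mGal
Free-air anomaly = 978613.256 − 979088.85 + (506.54) = 30.946 mGal
Bouguer slab correction = 0.04193 × 2.58 × 1641.4 = 177.57 mGal
Simple Bouguer anomaly = 30.946 − (177.57) = -146.624 mGal
Complete Bouguer anomaly = -146.624 + 3.82 = -142.804 mGal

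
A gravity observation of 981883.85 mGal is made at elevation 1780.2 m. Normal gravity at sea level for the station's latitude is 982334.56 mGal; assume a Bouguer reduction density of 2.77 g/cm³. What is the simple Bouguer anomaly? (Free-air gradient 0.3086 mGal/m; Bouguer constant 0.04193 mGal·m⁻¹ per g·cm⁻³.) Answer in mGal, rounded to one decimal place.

-108.1

Free-air correction = 0.3086 × 1780.2 = 549.37 mGal
Free-air anomaly = 981883.85 − 982334.56 + (549.37) = 98.66 mGal
Bouguer slab correction = 0.04193 × 2.77 × 1780.2 = 206.76 mGal
Simple Bouguer anomaly = 98.66 − (206.76) = -108.10 mGal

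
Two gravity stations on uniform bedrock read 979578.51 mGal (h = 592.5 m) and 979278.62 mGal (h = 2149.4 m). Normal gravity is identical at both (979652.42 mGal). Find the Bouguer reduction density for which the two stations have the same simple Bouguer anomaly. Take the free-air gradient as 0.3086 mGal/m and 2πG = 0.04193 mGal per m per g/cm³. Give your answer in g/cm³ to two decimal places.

Δg_obs = 979278.62 − 979578.51 = -299.89 mGal over Δh = 2149.4 − 592.5 = 1556.9 m
Equal Bouguer anomalies ⇒ Δg_obs + (0.3086 − 0.04193ρ)·Δh = 0
0.3086 − 0.04193ρ = −Δg_obs/Δh = 0.19262
ρ = (0.3086 − 0.19262) / 0.04193 = 2.77 g/cm³

2.77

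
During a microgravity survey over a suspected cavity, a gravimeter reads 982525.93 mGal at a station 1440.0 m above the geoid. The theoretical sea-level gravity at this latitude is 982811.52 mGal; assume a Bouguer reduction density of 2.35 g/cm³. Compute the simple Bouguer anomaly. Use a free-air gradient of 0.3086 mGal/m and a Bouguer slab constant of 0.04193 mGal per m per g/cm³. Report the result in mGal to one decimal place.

16.9

Free-air correction = 0.3086 × 1440.0 = 444.38 mGal
Free-air anomaly = 982525.93 − 982811.52 + (444.38) = 158.79 mGal
Bouguer slab correction = 0.04193 × 2.35 × 1440.0 = 141.89 mGal
Simple Bouguer anomaly = 158.79 − (141.89) = 16.90 mGal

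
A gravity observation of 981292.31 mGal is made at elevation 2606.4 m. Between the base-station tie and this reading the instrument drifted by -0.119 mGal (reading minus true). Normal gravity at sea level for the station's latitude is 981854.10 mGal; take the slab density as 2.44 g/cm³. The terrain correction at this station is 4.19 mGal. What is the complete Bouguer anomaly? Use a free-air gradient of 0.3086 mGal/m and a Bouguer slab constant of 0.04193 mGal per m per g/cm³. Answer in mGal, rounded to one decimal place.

Drift-corrected reading = 981292.31 − (-0.119) = 981292.429 mGal
Free-air correction = 0.3086 × 2606.4 = 804.34 mGal
Free-air anomaly = 981292.429 − 981854.10 + (804.34) = 242.669 mGal
Bouguer slab correction = 0.04193 × 2.44 × 2606.4 = 266.66 mGal
Simple Bouguer anomaly = 242.669 − (266.66) = -23.991 mGal
Complete Bouguer anomaly = -23.991 + 4.19 = -19.801 mGal

-19.8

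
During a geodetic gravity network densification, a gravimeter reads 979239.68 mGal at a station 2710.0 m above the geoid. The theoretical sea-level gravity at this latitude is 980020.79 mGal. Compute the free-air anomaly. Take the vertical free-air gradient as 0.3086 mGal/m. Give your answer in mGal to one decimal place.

Free-air correction = 0.3086 × 2710.0 = 836.31 mGal
Free-air anomaly = 979239.68 − 980020.79 + (836.31) = 55.20 mGal

55.2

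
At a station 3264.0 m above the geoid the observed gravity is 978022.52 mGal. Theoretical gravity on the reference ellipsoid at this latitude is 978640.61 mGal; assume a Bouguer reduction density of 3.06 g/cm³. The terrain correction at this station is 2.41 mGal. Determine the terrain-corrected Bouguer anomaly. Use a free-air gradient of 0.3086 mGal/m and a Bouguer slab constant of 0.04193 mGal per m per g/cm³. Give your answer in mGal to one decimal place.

-27.2

Free-air correction = 0.3086 × 3264.0 = 1007.27 mGal
Free-air anomaly = 978022.52 − 978640.61 + (1007.27) = 389.18 mGal
Bouguer slab correction = 0.04193 × 3.06 × 3264.0 = 418.79 mGal
Simple Bouguer anomaly = 389.18 − (418.79) = -29.61 mGal
Complete Bouguer anomaly = -29.61 + 2.41 = -27.20 mGal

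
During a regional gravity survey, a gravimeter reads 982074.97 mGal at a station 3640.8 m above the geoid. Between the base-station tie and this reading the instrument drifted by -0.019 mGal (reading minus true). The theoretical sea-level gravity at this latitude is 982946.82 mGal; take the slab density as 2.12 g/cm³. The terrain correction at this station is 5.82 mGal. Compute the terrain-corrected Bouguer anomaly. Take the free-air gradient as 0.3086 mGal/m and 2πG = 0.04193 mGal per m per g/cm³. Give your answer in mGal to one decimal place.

Drift-corrected reading = 982074.97 − (-0.019) = 982074.989 mGal
Free-air correction = 0.3086 × 3640.8 = 1123.55 mGal
Free-air anomaly = 982074.989 − 982946.82 + (1123.55) = 251.719 mGal
Bouguer slab correction = 0.04193 × 2.12 × 3640.8 = 323.64 mGal
Simple Bouguer anomaly = 251.719 − (323.64) = -71.921 mGal
Complete Bouguer anomaly = -71.921 + 5.82 = -66.101 mGal

-66.1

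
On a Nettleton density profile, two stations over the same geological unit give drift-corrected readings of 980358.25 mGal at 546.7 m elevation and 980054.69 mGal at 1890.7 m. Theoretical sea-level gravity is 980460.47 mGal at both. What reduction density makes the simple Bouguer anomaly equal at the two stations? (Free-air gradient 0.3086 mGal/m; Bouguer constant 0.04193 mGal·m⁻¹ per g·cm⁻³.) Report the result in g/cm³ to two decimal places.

1.97

Δg_obs = 980054.69 − 980358.25 = -303.56 mGal over Δh = 1890.7 − 546.7 = 1344.0 m
Equal Bouguer anomalies ⇒ Δg_obs + (0.3086 − 0.04193ρ)·Δh = 0
0.3086 − 0.04193ρ = −Δg_obs/Δh = 0.22586
ρ = (0.3086 − 0.22586) / 0.04193 = 1.97 g/cm³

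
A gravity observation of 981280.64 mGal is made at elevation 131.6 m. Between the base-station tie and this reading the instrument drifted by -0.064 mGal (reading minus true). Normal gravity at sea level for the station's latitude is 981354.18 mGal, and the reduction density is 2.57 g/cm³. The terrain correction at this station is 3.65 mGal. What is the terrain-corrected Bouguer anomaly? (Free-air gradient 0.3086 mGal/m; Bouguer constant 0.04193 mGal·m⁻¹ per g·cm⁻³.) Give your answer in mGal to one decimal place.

-43.4

Drift-corrected reading = 981280.64 − (-0.064) = 981280.704 mGal
Free-air correction = 0.3086 × 131.6 = 40.61 mGal
Free-air anomaly = 981280.704 − 981354.18 + (40.61) = -32.866 mGal
Bouguer slab correction = 0.04193 × 2.57 × 131.6 = 14.18 mGal
Simple Bouguer anomaly = -32.866 − (14.18) = -47.046 mGal
Complete Bouguer anomaly = -47.046 + 3.65 = -43.396 mGal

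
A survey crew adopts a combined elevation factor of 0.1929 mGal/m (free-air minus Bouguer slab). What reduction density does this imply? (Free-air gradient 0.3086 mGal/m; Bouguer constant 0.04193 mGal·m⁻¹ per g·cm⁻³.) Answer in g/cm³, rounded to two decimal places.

2.76

0.1929 = 0.3086 − 0.04193 × ρ
ρ = (0.3086 − 0.1929) / 0.04193 = 2.76 g/cm³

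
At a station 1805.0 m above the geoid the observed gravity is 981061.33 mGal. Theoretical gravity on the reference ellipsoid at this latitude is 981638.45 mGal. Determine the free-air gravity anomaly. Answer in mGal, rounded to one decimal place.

-20.1

Free-air correction = 0.3086 × 1805.0 = 557.02 mGal
Free-air anomaly = 981061.33 − 981638.45 + (557.02) = -20.10 mGal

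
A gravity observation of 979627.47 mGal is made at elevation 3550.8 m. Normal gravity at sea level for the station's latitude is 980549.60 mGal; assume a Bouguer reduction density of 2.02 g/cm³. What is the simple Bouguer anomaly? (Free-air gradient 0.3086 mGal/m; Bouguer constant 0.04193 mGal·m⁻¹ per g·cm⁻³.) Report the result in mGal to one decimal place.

Free-air correction = 0.3086 × 3550.8 = 1095.78 mGal
Free-air anomaly = 979627.47 − 980549.60 + (1095.78) = 173.65 mGal
Bouguer slab correction = 0.04193 × 2.02 × 3550.8 = 300.75 mGal
Simple Bouguer anomaly = 173.65 − (300.75) = -127.10 mGal

-127.1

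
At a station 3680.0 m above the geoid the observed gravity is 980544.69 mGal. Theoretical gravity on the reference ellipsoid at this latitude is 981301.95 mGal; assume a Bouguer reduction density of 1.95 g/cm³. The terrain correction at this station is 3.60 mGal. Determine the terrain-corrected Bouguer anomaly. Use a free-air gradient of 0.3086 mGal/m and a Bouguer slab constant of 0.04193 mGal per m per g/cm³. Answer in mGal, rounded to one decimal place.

81.1

Free-air correction = 0.3086 × 3680.0 = 1135.65 mGal
Free-air anomaly = 980544.69 − 981301.95 + (1135.65) = 378.39 mGal
Bouguer slab correction = 0.04193 × 1.95 × 3680.0 = 300.89 mGal
Simple Bouguer anomaly = 378.39 − (300.89) = 77.50 mGal
Complete Bouguer anomaly = 77.50 + 3.60 = 81.10 mGal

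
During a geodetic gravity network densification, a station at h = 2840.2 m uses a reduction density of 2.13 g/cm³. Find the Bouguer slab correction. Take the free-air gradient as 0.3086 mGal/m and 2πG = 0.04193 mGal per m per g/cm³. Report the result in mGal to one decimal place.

253.7

Bouguer slab correction = 0.04193 × 2.13 × 2840.2 = 253.7 mGal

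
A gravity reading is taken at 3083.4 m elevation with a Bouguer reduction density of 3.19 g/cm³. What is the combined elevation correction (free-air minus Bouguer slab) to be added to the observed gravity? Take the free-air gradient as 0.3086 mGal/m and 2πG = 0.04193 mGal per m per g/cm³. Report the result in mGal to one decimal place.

539.1

Combined gradient = 0.3086 − 0.04193 × 3.19 = 0.1748433 mGal/m
Combined elevation correction = 0.1748433 × 3083.4 = 539.1 mGal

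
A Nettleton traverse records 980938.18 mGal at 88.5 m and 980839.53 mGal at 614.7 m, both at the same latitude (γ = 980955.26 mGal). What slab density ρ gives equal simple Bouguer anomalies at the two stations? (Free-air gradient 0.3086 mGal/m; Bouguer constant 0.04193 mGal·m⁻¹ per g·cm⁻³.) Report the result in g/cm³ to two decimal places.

Δg_obs = 980839.53 − 980938.18 = -98.65 mGal over Δh = 614.7 − 88.5 = 526.2 m
Equal Bouguer anomalies ⇒ Δg_obs + (0.3086 − 0.04193ρ)·Δh = 0
0.3086 − 0.04193ρ = −Δg_obs/Δh = 0.18748
ρ = (0.3086 − 0.18748) / 0.04193 = 2.89 g/cm³

2.89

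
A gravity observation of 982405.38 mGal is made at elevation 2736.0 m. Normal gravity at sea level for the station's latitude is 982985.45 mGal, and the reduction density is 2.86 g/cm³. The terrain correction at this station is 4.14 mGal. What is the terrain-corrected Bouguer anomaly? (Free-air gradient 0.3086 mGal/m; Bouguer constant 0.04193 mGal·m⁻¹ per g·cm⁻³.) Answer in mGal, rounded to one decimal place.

-59.7

Free-air correction = 0.3086 × 2736.0 = 844.33 mGal
Free-air anomaly = 982405.38 − 982985.45 + (844.33) = 264.26 mGal
Bouguer slab correction = 0.04193 × 2.86 × 2736.0 = 328.10 mGal
Simple Bouguer anomaly = 264.26 − (328.10) = -63.84 mGal
Complete Bouguer anomaly = -63.84 + 4.14 = -59.70 mGal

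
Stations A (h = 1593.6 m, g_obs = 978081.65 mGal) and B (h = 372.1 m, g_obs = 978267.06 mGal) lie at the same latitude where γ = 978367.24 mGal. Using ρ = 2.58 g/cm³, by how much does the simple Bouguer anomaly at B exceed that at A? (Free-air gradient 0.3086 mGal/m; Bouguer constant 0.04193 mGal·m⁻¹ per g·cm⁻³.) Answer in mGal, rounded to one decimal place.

Δg_SB(A) = 978081.65 − 978367.24 + 0.3086×1593.6 − 0.04193×2.58×1593.6 = 33.80 mGal
Δg_SB(B) = 978267.06 − 978367.24 + 0.3086×372.1 − 0.04193×2.58×372.1 = -25.60 mGal
Difference = -25.60 − (33.80) = -59.40 mGal

-59.4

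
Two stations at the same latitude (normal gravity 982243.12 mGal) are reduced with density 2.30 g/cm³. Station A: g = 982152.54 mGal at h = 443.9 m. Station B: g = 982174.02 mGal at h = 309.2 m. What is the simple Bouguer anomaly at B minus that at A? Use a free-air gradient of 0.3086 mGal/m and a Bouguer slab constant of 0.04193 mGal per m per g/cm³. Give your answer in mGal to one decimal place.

-7.1

Δg_SB(A) = 982152.54 − 982243.12 + 0.3086×443.9 − 0.04193×2.30×443.9 = 3.60 mGal
Δg_SB(B) = 982174.02 − 982243.12 + 0.3086×309.2 − 0.04193×2.30×309.2 = -3.50 mGal
Difference = -3.50 − (3.60) = -7.10 mGal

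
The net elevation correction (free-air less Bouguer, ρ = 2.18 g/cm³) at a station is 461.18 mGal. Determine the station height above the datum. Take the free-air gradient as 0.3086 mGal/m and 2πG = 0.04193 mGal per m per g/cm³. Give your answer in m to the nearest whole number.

Combined gradient = 0.3086 − 0.04193 × 2.18 = 0.2171926 mGal/m
h = 461.18 / 0.2171926 = 2123.37 m

2123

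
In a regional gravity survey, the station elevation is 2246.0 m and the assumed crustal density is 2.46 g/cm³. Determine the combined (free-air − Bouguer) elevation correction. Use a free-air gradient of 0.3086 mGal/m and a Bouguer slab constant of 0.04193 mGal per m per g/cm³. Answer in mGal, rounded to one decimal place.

Combined gradient = 0.3086 − 0.04193 × 2.46 = 0.2054522 mGal/m
Combined elevation correction = 0.2054522 × 2246.0 = 461.4 mGal

461.4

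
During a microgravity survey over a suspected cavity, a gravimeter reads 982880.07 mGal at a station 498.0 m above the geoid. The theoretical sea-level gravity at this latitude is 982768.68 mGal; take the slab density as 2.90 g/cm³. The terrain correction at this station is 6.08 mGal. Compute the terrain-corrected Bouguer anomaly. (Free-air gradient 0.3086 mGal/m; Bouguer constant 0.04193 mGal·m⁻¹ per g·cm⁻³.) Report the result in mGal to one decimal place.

Free-air correction = 0.3086 × 498.0 = 153.68 mGal
Free-air anomaly = 982880.07 − 982768.68 + (153.68) = 265.07 mGal
Bouguer slab correction = 0.04193 × 2.90 × 498.0 = 60.56 mGal
Simple Bouguer anomaly = 265.07 − (60.56) = 204.51 mGal
Complete Bouguer anomaly = 204.51 + 6.08 = 210.59 mGal

210.6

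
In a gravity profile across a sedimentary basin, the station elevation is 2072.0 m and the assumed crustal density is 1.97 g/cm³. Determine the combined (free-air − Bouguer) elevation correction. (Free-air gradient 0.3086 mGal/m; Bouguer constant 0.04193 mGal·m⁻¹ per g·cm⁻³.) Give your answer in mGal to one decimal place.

468.3

Combined gradient = 0.3086 − 0.04193 × 1.97 = 0.2259979 mGal/m
Combined elevation correction = 0.2259979 × 2072.0 = 468.3 mGal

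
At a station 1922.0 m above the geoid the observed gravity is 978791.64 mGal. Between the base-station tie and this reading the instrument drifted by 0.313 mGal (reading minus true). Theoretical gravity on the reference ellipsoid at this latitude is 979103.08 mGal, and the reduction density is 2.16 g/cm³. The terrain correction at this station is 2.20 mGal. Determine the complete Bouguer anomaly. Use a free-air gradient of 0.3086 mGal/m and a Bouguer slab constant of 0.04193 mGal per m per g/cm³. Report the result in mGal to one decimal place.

Drift-corrected reading = 978791.64 − (0.313) = 978791.327 mGal
Free-air correction = 0.3086 × 1922.0 = 593.13 mGal
Free-air anomaly = 978791.327 − 979103.08 + (593.13) = 281.377 mGal
Bouguer slab correction = 0.04193 × 2.16 × 1922.0 = 174.07 mGal
Simple Bouguer anomaly = 281.377 − (174.07) = 107.307 mGal
Complete Bouguer anomaly = 107.307 + 2.20 = 109.507 mGal

109.5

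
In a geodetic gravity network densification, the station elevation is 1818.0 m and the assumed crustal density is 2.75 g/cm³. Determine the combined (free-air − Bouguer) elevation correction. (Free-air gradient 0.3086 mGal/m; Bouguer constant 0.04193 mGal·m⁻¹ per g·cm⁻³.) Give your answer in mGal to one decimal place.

351.4

Combined gradient = 0.3086 − 0.04193 × 2.75 = 0.1932925 mGal/m
Combined elevation correction = 0.1932925 × 1818.0 = 351.4 mGal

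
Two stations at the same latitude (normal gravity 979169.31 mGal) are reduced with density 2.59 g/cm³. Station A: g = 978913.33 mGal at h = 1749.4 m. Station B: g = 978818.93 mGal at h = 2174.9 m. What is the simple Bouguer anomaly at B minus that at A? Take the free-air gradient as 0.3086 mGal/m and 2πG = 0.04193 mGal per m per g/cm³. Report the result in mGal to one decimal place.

Δg_SB(A) = 978913.33 − 979169.31 + 0.3086×1749.4 − 0.04193×2.59×1749.4 = 93.90 mGal
Δg_SB(B) = 978818.93 − 979169.31 + 0.3086×2174.9 − 0.04193×2.59×2174.9 = 84.60 mGal
Difference = 84.60 − (93.90) = -9.30 mGal

-9.3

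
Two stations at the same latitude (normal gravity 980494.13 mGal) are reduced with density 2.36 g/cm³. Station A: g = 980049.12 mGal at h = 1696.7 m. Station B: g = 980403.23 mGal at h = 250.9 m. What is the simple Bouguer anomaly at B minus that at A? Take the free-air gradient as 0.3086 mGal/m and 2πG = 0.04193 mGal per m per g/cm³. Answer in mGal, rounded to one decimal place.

51.0

Δg_SB(A) = 980049.12 − 980494.13 + 0.3086×1696.7 − 0.04193×2.36×1696.7 = -89.30 mGal
Δg_SB(B) = 980403.23 − 980494.13 + 0.3086×250.9 − 0.04193×2.36×250.9 = -38.30 mGal
Difference = -38.30 − (-89.30) = 51.00 mGal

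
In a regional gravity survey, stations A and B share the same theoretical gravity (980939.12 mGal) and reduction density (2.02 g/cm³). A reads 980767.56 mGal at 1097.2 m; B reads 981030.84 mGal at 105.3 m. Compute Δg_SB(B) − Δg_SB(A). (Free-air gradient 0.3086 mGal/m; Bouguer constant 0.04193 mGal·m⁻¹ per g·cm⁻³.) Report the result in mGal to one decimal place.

Δg_SB(A) = 980767.56 − 980939.12 + 0.3086×1097.2 − 0.04193×2.02×1097.2 = 74.10 mGal
Δg_SB(B) = 981030.84 − 980939.12 + 0.3086×105.3 − 0.04193×2.02×105.3 = 115.30 mGal
Difference = 115.30 − (74.10) = 41.20 mGal

41.2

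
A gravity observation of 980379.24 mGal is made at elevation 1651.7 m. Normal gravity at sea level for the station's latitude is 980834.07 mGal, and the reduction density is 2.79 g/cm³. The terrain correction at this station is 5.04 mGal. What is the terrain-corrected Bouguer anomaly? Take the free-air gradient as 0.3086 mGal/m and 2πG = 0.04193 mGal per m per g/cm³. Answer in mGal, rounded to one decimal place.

-133.3

Free-air correction = 0.3086 × 1651.7 = 509.71 mGal
Free-air anomaly = 980379.24 − 980834.07 + (509.71) = 54.88 mGal
Bouguer slab correction = 0.04193 × 2.79 × 1651.7 = 193.22 mGal
Simple Bouguer anomaly = 54.88 − (193.22) = -138.34 mGal
Complete Bouguer anomaly = -138.34 + 5.04 = -133.30 mGal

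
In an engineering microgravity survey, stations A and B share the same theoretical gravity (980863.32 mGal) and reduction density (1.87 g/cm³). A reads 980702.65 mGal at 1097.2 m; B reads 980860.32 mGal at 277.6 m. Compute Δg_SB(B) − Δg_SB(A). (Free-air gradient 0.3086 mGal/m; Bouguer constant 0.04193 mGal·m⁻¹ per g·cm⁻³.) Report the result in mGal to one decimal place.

Δg_SB(A) = 980702.65 − 980863.32 + 0.3086×1097.2 − 0.04193×1.87×1097.2 = 91.90 mGal
Δg_SB(B) = 980860.32 − 980863.32 + 0.3086×277.6 − 0.04193×1.87×277.6 = 60.90 mGal
Difference = 60.90 − (91.90) = -31.00 mGal

-31.0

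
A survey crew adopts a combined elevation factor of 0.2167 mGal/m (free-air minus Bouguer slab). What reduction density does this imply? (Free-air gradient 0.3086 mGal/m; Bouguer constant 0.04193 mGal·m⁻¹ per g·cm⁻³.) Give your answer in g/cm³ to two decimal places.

0.2167 = 0.3086 − 0.04193 × ρ
ρ = (0.3086 − 0.2167) / 0.04193 = 2.19 g/cm³

2.19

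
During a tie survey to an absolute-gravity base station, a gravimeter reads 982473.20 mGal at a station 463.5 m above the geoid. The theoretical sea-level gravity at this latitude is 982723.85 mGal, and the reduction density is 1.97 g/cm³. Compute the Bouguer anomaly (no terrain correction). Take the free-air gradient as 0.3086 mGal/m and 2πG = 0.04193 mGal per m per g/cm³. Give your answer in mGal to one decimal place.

-145.9

Free-air correction = 0.3086 × 463.5 = 143.04 mGal
Free-air anomaly = 982473.20 − 982723.85 + (143.04) = -107.61 mGal
Bouguer slab correction = 0.04193 × 1.97 × 463.5 = 38.29 mGal
Simple Bouguer anomaly = -107.61 − (38.29) = -145.90 mGal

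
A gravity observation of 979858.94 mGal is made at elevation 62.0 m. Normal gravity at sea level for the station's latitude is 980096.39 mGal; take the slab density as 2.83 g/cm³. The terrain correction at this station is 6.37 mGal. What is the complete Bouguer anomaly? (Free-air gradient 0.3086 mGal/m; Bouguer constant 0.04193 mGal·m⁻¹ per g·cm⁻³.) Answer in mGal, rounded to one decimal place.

-219.3

Free-air correction = 0.3086 × 62.0 = 19.13 mGal
Free-air anomaly = 979858.94 − 980096.39 + (19.13) = -218.32 mGal
Bouguer slab correction = 0.04193 × 2.83 × 62.0 = 7.36 mGal
Simple Bouguer anomaly = -218.32 − (7.36) = -225.68 mGal
Complete Bouguer anomaly = -225.68 + 6.37 = -219.31 mGal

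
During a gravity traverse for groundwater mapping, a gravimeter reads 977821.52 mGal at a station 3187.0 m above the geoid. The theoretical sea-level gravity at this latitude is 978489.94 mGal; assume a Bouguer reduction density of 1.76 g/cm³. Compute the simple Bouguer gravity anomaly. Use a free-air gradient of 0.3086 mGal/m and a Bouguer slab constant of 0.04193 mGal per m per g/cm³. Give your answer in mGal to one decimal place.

Free-air correction = 0.3086 × 3187.0 = 983.51 mGal
Free-air anomaly = 977821.52 − 978489.94 + (983.51) = 315.09 mGal
Bouguer slab correction = 0.04193 × 1.76 × 3187.0 = 235.19 mGal
Simple Bouguer anomaly = 315.09 − (235.19) = 79.90 mGal

79.9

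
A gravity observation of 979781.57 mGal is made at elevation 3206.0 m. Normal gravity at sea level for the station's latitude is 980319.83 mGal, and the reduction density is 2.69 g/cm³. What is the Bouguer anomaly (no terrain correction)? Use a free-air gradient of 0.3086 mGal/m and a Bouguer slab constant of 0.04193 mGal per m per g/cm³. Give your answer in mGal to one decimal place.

89.5

Free-air correction = 0.3086 × 3206.0 = 989.37 mGal
Free-air anomaly = 979781.57 − 980319.83 + (989.37) = 451.11 mGal
Bouguer slab correction = 0.04193 × 2.69 × 3206.0 = 361.61 mGal
Simple Bouguer anomaly = 451.11 − (361.61) = 89.50 mGal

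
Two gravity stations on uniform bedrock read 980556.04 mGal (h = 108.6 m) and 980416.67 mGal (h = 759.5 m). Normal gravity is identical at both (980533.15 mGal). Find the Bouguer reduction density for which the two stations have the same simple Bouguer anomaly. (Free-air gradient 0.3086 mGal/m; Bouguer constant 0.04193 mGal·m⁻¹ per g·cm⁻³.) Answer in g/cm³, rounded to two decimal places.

2.25

Δg_obs = 980416.67 − 980556.04 = -139.37 mGal over Δh = 759.5 − 108.6 = 650.9 m
Equal Bouguer anomalies ⇒ Δg_obs + (0.3086 − 0.04193ρ)·Δh = 0
0.3086 − 0.04193ρ = −Δg_obs/Δh = 0.21412
ρ = (0.3086 − 0.21412) / 0.04193 = 2.25 g/cm³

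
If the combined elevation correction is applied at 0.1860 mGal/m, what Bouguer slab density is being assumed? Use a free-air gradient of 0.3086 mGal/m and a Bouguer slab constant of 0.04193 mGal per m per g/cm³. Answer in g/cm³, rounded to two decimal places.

0.1860 = 0.3086 − 0.04193 × ρ
ρ = (0.3086 − 0.1860) / 0.04193 = 2.92 g/cm³

2.92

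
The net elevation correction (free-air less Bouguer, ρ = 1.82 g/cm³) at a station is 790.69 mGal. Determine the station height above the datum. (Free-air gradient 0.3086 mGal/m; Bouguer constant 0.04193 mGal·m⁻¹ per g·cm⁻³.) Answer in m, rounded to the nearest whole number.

3404

Combined gradient = 0.3086 − 0.04193 × 1.82 = 0.2322874 mGal/m
h = 790.69 / 0.2322874 = 3403.93 m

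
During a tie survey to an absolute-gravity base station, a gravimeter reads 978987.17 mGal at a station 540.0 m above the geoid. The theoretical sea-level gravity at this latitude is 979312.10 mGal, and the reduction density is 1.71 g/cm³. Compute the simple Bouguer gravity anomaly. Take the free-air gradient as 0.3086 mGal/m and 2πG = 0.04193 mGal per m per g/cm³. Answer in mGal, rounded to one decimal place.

-197.0

Free-air correction = 0.3086 × 540.0 = 166.64 mGal
Free-air anomaly = 978987.17 − 979312.10 + (166.64) = -158.29 mGal
Bouguer slab correction = 0.04193 × 1.71 × 540.0 = 38.72 mGal
Simple Bouguer anomaly = -158.29 − (38.72) = -197.01 mGal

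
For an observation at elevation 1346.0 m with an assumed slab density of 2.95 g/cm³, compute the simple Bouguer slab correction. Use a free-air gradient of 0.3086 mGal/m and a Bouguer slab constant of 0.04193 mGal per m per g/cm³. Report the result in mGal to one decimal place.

Bouguer slab correction = 0.04193 × 2.95 × 1346.0 = 166.5 mGal

166.5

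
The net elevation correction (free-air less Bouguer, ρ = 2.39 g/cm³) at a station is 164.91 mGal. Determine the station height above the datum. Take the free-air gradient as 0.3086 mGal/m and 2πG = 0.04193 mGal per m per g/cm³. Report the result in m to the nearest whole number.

791

Combined gradient = 0.3086 − 0.04193 × 2.39 = 0.2083873 mGal/m
h = 164.91 / 0.2083873 = 791.36 m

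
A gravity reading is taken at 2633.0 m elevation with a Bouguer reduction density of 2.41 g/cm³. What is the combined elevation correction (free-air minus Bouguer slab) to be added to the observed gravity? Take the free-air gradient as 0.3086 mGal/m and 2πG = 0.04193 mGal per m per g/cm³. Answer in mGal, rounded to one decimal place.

Combined gradient = 0.3086 − 0.04193 × 2.41 = 0.2075487 mGal/m
Combined elevation correction = 0.2075487 × 2633.0 = 546.5 mGal

546.5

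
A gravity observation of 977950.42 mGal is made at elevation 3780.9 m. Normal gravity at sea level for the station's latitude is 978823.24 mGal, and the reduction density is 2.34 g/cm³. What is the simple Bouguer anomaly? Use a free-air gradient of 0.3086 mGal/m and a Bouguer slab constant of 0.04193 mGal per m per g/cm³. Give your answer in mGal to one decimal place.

Free-air correction = 0.3086 × 3780.9 = 1166.79 mGal
Free-air anomaly = 977950.42 − 978823.24 + (1166.79) = 293.97 mGal
Bouguer slab correction = 0.04193 × 2.34 × 3780.9 = 370.97 mGal
Simple Bouguer anomaly = 293.97 − (370.97) = -77.00 mGal

-77.0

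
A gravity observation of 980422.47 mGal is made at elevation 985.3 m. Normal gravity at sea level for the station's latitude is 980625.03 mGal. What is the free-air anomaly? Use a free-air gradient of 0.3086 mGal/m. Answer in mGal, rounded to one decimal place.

101.5

Free-air correction = 0.3086 × 985.3 = 304.06 mGal
Free-air anomaly = 980422.47 − 980625.03 + (304.06) = 101.50 mGal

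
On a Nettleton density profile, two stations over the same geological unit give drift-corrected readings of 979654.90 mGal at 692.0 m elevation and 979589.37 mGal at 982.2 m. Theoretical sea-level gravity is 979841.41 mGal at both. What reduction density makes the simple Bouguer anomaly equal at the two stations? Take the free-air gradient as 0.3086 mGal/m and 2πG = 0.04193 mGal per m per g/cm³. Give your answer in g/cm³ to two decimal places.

Δg_obs = 979589.37 − 979654.90 = -65.53 mGal over Δh = 982.2 − 692.0 = 290.2 m
Equal Bouguer anomalies ⇒ Δg_obs + (0.3086 − 0.04193ρ)·Δh = 0
0.3086 − 0.04193ρ = −Δg_obs/Δh = 0.22581
ρ = (0.3086 − 0.22581) / 0.04193 = 1.97 g/cm³

1.97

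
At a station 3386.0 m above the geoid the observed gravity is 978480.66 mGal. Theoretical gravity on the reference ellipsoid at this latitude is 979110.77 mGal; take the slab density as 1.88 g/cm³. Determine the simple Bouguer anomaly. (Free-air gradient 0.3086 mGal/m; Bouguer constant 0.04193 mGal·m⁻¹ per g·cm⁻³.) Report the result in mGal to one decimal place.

Free-air correction = 0.3086 × 3386.0 = 1044.92 mGal
Free-air anomaly = 978480.66 − 979110.77 + (1044.92) = 414.81 mGal
Bouguer slab correction = 0.04193 × 1.88 × 3386.0 = 266.91 mGal
Simple Bouguer anomaly = 414.81 − (266.91) = 147.90 mGal

147.9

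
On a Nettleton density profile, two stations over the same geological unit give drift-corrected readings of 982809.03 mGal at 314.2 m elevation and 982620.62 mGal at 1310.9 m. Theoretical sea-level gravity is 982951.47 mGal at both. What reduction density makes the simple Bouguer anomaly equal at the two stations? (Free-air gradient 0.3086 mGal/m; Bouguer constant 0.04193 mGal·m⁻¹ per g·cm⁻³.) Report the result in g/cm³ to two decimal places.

2.85

Δg_obs = 982620.62 − 982809.03 = -188.41 mGal over Δh = 1310.9 − 314.2 = 996.7 m
Equal Bouguer anomalies ⇒ Δg_obs + (0.3086 − 0.04193ρ)·Δh = 0
0.3086 − 0.04193ρ = −Δg_obs/Δh = 0.18903
ρ = (0.3086 − 0.18903) / 0.04193 = 2.85 g/cm³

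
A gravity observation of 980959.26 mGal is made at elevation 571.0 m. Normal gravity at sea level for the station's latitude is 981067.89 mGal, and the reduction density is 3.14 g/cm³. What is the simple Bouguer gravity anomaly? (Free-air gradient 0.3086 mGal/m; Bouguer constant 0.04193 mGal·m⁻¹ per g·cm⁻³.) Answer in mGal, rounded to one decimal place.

Free-air correction = 0.3086 × 571.0 = 176.21 mGal
Free-air anomaly = 980959.26 − 981067.89 + (176.21) = 67.58 mGal
Bouguer slab correction = 0.04193 × 3.14 × 571.0 = 75.18 mGal
Simple Bouguer anomaly = 67.58 − (75.18) = -7.60 mGal

-7.6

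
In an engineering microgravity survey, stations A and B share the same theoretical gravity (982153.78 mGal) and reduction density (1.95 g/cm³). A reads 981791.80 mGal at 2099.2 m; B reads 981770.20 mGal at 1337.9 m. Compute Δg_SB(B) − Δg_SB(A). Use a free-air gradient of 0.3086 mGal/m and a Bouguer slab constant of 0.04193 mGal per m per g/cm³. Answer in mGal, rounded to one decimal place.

Δg_SB(A) = 981791.80 − 982153.78 + 0.3086×2099.2 − 0.04193×1.95×2099.2 = 114.20 mGal
Δg_SB(B) = 981770.20 − 982153.78 + 0.3086×1337.9 − 0.04193×1.95×1337.9 = -80.10 mGal
Difference = -80.10 − (114.20) = -194.30 mGal

-194.3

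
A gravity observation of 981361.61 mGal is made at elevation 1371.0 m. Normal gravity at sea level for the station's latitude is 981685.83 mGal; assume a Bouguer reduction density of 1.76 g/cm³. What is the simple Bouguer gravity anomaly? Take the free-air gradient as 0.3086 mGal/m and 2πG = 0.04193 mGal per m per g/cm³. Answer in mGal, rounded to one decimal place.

-2.3

Free-air correction = 0.3086 × 1371.0 = 423.09 mGal
Free-air anomaly = 981361.61 − 981685.83 + (423.09) = 98.87 mGal
Bouguer slab correction = 0.04193 × 1.76 × 1371.0 = 101.18 mGal
Simple Bouguer anomaly = 98.87 − (101.18) = -2.31 mGal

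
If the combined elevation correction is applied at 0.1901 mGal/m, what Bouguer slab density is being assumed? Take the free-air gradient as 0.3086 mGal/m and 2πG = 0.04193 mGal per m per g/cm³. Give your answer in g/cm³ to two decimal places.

2.83

0.1901 = 0.3086 − 0.04193 × ρ
ρ = (0.3086 − 0.1901) / 0.04193 = 2.83 g/cm³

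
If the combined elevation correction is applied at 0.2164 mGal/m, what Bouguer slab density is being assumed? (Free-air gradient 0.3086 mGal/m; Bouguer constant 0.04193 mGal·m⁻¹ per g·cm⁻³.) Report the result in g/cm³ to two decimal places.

2.20

0.2164 = 0.3086 − 0.04193 × ρ
ρ = (0.3086 − 0.2164) / 0.04193 = 2.20 g/cm³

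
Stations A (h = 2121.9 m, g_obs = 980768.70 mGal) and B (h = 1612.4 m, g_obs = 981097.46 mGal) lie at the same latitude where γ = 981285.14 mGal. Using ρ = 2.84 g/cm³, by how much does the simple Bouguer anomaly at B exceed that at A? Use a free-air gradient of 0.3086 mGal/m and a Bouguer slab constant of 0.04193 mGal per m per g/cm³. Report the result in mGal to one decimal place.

Δg_SB(A) = 980768.70 − 981285.14 + 0.3086×2121.9 − 0.04193×2.84×2121.9 = -114.30 mGal
Δg_SB(B) = 981097.46 − 981285.14 + 0.3086×1612.4 − 0.04193×2.84×1612.4 = 117.90 mGal
Difference = 117.90 − (-114.30) = 232.20 mGal

232.2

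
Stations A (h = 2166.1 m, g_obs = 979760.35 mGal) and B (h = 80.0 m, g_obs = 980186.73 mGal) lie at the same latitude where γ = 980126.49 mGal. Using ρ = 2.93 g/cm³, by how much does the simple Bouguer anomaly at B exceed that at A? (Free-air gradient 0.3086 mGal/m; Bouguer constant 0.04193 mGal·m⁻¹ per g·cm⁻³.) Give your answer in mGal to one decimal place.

Δg_SB(A) = 979760.35 − 980126.49 + 0.3086×2166.1 − 0.04193×2.93×2166.1 = 36.20 mGal
Δg_SB(B) = 980186.73 − 980126.49 + 0.3086×80.0 − 0.04193×2.93×80.0 = 75.10 mGal
Difference = 75.10 − (36.20) = 38.90 mGal

38.9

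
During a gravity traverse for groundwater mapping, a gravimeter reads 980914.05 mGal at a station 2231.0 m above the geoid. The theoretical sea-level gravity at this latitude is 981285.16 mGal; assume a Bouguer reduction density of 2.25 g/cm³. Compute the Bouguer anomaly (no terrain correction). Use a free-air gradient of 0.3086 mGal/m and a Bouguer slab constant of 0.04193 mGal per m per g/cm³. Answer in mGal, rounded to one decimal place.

Free-air correction = 0.3086 × 2231.0 = 688.49 mGal
Free-air anomaly = 980914.05 − 981285.16 + (688.49) = 317.38 mGal
Bouguer slab correction = 0.04193 × 2.25 × 2231.0 = 210.48 mGal
Simple Bouguer anomaly = 317.38 − (210.48) = 106.90 mGal

106.9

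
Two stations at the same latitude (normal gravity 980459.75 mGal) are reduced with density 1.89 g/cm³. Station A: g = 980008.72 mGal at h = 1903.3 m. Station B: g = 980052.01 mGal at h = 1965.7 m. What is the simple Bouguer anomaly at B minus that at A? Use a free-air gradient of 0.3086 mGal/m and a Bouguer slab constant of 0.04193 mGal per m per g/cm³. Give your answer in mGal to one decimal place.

57.6

Δg_SB(A) = 980008.72 − 980459.75 + 0.3086×1903.3 − 0.04193×1.89×1903.3 = -14.50 mGal
Δg_SB(B) = 980052.01 − 980459.75 + 0.3086×1965.7 − 0.04193×1.89×1965.7 = 43.10 mGal
Difference = 43.10 − (-14.50) = 57.60 mGal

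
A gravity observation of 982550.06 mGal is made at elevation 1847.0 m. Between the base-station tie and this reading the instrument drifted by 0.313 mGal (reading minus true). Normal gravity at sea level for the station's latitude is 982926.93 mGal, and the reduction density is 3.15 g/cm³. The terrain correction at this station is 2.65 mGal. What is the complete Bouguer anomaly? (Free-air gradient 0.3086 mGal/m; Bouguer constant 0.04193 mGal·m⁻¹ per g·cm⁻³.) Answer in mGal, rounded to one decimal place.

Drift-corrected reading = 982550.06 − (0.313) = 982549.747 mGal
Free-air correction = 0.3086 × 1847.0 = 569.98 mGal
Free-air anomaly = 982549.747 − 982926.93 + (569.98) = 192.797 mGal
Bouguer slab correction = 0.04193 × 3.15 × 1847.0 = 243.95 mGal
Simple Bouguer anomaly = 192.797 − (243.95) = -51.153 mGal
Complete Bouguer anomaly = -51.153 + 2.65 = -48.503 mGal

-48.5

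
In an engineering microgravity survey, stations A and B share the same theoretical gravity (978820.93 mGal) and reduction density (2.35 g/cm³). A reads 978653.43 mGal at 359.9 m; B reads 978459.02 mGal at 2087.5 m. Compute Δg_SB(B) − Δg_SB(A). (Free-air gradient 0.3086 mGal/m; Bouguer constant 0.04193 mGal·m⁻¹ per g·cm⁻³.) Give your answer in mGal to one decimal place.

168.5

Δg_SB(A) = 978653.43 − 978820.93 + 0.3086×359.9 − 0.04193×2.35×359.9 = -91.90 mGal
Δg_SB(B) = 978459.02 − 978820.93 + 0.3086×2087.5 − 0.04193×2.35×2087.5 = 76.60 mGal
Difference = 76.60 − (-91.90) = 168.50 mGal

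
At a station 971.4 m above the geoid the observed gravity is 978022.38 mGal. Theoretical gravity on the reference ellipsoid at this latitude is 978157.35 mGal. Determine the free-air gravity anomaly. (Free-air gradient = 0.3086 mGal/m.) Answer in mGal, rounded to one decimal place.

Free-air correction = 0.3086 × 971.4 = 299.77 mGal
Free-air anomaly = 978022.38 − 978157.35 + (299.77) = 164.80 mGal

164.8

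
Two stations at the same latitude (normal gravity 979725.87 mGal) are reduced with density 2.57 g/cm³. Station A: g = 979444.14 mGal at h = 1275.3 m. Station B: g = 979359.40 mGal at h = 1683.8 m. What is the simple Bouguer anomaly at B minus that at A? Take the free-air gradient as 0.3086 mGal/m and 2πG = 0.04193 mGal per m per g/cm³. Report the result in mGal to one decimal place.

-2.7

Δg_SB(A) = 979444.14 − 979725.87 + 0.3086×1275.3 − 0.04193×2.57×1275.3 = -25.60 mGal
Δg_SB(B) = 979359.40 − 979725.87 + 0.3086×1683.8 − 0.04193×2.57×1683.8 = -28.30 mGal
Difference = -28.30 − (-25.60) = -2.70 mGal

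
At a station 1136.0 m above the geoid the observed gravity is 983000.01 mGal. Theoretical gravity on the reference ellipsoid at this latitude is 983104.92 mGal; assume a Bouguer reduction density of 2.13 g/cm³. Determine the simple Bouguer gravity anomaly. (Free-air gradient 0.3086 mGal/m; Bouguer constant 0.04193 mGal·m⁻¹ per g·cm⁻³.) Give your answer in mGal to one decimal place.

Free-air correction = 0.3086 × 1136.0 = 350.57 mGal
Free-air anomaly = 983000.01 − 983104.92 + (350.57) = 245.66 mGal
Bouguer slab correction = 0.04193 × 2.13 × 1136.0 = 101.46 mGal
Simple Bouguer anomaly = 245.66 − (101.46) = 144.20 mGal

144.2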